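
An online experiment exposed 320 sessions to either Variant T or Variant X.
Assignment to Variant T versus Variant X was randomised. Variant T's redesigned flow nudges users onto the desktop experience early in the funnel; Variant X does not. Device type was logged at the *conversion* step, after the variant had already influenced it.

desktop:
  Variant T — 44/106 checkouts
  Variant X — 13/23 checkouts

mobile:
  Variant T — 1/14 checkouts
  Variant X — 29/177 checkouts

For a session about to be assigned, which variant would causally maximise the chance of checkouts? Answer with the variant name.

Variant X is higher inside every device type stratum but Variant T is higher in aggregate. Whether to stratify depends on how device type relates to the variant.
Device type is downstream of the variant. One should not condition on a consequence of treatment, so the overall rates are the right comparison.
Pooled: Variant T 37.5% vs Variant X 21.0%; Variant T is higher overall.

Variant T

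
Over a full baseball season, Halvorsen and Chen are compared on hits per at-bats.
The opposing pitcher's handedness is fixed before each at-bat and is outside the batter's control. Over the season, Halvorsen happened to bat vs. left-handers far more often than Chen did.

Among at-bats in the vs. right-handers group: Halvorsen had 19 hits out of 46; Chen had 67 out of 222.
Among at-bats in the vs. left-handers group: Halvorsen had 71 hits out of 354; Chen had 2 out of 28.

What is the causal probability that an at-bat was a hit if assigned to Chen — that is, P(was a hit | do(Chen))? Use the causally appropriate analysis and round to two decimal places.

Here pitcher handedness is a common cause — it drives both which player a case falls under and the outcome. The crude comparison mixes populations; the stratum-specific rates are the causally relevant ones.
Standardising Chen to the population pitcher handedness mix: 0.412·67/222 + 0.588·2/28 = 0.166.

0.17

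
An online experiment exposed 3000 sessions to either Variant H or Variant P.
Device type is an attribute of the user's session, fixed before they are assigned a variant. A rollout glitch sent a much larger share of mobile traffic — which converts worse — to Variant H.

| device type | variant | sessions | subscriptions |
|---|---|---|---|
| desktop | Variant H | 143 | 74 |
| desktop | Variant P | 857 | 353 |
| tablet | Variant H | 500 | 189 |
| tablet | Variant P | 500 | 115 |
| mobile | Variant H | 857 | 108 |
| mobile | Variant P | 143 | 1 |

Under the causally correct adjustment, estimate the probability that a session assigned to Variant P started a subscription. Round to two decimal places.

Within every device type level Variant H has the higher rate, yet pooled Variant P does — Simpson's reversal.
Device type is set before the variant has any effect — it is not caused by the variant — and it independently drives the outcome. That makes it a confounder, so the causal comparison is within device type levels.
Standardising Variant P to the population device type mix: 0.333·353/857 + 0.333·115/500 + 0.333·1/143 = 0.216.

0.22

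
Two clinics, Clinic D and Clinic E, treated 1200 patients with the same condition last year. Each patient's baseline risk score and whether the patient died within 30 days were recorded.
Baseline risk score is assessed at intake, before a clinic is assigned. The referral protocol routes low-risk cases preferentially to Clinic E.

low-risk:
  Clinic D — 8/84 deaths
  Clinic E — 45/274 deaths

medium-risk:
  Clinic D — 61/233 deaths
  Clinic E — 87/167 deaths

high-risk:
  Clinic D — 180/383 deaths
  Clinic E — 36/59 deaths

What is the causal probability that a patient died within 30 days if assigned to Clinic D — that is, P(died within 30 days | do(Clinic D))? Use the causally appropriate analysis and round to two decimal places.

0.29

The baseline risk score-specific comparison favours Clinic D throughout, but the pooled figures favour Clinic E. The question is whether to condition on baseline risk score.
Nothing the clinic does changes baseline risk score; the imbalance is an allocation artefact. With baseline risk score also predicting the outcome, the pooled figure is confounded, and the within-stratum comparison is the causal one.
Standardising Clinic D to the population baseline risk score mix: 0.298·8/84 + 0.333·61/233 + 0.368·180/383 = 0.289.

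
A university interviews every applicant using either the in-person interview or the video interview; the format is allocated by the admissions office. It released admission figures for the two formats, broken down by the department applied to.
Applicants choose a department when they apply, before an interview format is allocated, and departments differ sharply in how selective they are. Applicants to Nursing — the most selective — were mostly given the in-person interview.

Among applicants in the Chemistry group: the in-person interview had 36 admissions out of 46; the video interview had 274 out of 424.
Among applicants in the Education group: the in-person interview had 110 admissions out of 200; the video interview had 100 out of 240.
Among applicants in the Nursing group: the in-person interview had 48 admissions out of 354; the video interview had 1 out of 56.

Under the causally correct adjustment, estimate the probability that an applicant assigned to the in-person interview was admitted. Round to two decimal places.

0.50

Nothing the interview format does changes department; the imbalance is an allocation artefact. With department also predicting the outcome, the pooled figure is confounded, and the within-stratum comparison is the causal one.
Standardising the in-person interview to the population department mix: 0.356·36/46 + 0.333·110/200 + 0.311·48/354 = 0.504.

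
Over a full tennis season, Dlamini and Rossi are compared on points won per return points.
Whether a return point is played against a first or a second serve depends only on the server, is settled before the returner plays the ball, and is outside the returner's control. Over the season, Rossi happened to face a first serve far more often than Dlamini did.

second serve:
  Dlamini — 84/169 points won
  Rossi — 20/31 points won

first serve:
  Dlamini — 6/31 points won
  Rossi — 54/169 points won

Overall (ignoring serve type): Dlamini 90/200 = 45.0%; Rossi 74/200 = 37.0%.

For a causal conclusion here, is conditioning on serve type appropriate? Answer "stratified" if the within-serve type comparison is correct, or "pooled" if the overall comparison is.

Nothing the player does changes serve type; the imbalance is an allocation artefact. With serve type also predicting the outcome, the pooled figure is confounded, and the within-stratum comparison is the causal one.
Within each level — second serve: 49.7% vs 64.5%; first serve: 19.4% vs 32.0% — Rossi is higher every time.

stratified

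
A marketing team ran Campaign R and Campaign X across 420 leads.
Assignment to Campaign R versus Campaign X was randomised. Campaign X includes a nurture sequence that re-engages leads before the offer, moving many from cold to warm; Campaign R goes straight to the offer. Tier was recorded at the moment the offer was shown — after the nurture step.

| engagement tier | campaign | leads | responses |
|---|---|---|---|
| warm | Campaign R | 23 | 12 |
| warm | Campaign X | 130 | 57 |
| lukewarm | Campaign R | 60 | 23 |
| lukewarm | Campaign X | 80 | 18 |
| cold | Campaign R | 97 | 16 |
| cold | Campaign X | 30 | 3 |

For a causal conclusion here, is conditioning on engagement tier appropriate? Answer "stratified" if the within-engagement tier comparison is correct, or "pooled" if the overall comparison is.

pooled

Engagement tier lies on the pathway campaign → engagement tier → outcome, so adjusting for it blocks the indirect effect. For the total causal effect of campaign, use the unadjusted pooled rates.
Pooled: Campaign R 28.3% vs Campaign X 32.5%; Campaign X is higher overall.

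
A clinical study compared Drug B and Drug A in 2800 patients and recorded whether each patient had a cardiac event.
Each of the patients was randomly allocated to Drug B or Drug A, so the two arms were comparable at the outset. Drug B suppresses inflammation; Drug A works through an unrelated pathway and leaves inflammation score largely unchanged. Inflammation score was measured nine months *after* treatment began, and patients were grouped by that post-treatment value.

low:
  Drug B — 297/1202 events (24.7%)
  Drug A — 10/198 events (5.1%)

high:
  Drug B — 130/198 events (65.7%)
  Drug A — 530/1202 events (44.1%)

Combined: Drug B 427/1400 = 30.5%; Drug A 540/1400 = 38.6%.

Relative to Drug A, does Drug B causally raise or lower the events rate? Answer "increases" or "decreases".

Stratifying would compare drugs among patients the drugs themselves sorted into inflammation score groups — a form of selection on an intermediate. The unconditioned pooled rates give the total causal effect.
Pooled: Drug B 30.5% vs Drug A 38.6%; Drug B is lower overall.

decreases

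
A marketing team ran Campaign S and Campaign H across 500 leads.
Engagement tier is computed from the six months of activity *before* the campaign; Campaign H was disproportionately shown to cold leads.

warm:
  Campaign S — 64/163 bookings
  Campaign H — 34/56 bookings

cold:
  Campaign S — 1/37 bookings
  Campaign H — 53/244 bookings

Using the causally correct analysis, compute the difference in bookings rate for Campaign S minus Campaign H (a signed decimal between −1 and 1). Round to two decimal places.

-0.20

Here engagement tier is a common cause — it drives both which campaign a case falls under and the outcome. The crude comparison mixes populations; the stratum-specific rates are the causally relevant ones.
Adjusting over the population distribution of engagement tier: 0.438·(0.393−0.607) + 0.562·(0.027−0.217) = -0.201.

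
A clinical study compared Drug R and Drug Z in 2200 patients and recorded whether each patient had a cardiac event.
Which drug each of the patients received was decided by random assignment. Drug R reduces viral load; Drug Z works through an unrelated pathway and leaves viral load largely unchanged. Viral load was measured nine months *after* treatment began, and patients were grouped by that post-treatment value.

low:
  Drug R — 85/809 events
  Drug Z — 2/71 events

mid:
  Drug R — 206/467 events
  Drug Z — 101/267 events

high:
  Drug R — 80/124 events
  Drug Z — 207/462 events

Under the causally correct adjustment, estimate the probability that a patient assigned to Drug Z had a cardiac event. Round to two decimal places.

The viral load-specific comparison favours Drug Z throughout, but the pooled figures favour Drug R. The question is whether to condition on viral load.
Viral load here is a post-treatment variable shaped by the drug; conditioning on it would introduce bias rather than remove it. The overall comparison is the causal one.
So P(outcome | do(Drug Z)) is just the pooled rate for Drug Z: 310/800 = 0.388.

0.39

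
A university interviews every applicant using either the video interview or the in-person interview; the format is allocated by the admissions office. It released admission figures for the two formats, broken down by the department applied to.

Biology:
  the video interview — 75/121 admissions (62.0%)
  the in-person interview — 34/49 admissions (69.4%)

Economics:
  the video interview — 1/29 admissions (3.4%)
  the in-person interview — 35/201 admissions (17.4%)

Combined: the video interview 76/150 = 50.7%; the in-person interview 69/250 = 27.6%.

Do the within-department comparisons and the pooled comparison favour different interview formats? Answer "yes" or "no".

Within each department level (Biology 62.0% vs 69.4%; Economics 3.4% vs 17.4%), the in-person interview has the higher rate every time. Pooled: 50.7% vs 27.6% — the video interview has the higher rate overall. The two comparisons disagree.

yes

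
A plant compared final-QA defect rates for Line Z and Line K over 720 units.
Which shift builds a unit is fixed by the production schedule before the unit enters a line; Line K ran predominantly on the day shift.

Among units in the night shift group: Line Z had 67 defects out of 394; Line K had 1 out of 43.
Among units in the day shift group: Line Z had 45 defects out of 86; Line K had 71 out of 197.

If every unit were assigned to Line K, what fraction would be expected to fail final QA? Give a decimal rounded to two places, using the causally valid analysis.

Shift differs across lines for reasons unrelated to any effect of the line itself, and it separately predicts the outcome — a classic confounder. We must compare within shift levels.
Standardising Line K to the population shift mix: 0.607·1/43 + 0.393·71/197 = 0.156.

0.16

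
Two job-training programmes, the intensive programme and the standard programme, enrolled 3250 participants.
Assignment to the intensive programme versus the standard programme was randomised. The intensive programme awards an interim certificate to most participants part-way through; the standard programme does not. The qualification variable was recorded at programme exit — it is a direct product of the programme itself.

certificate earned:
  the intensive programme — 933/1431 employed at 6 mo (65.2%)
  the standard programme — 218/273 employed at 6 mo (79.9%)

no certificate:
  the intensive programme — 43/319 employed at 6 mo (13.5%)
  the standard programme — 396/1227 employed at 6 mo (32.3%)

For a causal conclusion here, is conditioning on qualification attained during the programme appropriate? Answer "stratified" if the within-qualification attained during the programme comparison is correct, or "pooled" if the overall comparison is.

Qualification attained during the programme lies on the pathway programme → qualification attained during the programme → outcome, so adjusting for it blocks the indirect effect. For the total causal effect of programme, use the unadjusted pooled rates.
Pooled: the intensive programme 55.8% vs the standard programme 40.9%; the intensive programme is higher overall.

pooled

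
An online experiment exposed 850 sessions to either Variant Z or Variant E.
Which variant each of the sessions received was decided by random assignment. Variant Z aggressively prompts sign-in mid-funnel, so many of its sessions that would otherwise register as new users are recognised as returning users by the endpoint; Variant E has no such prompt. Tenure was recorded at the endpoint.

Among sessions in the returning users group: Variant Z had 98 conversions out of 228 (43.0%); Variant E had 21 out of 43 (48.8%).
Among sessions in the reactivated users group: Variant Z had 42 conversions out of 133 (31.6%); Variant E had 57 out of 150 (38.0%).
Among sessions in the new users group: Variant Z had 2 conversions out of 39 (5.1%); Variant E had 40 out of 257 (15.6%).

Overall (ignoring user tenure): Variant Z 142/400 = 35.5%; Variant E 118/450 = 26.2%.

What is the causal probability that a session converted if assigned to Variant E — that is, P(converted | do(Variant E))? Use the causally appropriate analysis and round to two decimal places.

0.26

The stratified and pooled comparisons disagree (Variant E wins within each user tenure; Variant Z wins overall), so the answer turns on the causal role of user tenure.
User tenure lies on the pathway variant → user tenure → outcome, so adjusting for it blocks the indirect effect. For the total causal effect of variant, use the unadjusted pooled rates.
So P(outcome | do(Variant E)) is just the pooled rate for Variant E: 118/450 = 0.262.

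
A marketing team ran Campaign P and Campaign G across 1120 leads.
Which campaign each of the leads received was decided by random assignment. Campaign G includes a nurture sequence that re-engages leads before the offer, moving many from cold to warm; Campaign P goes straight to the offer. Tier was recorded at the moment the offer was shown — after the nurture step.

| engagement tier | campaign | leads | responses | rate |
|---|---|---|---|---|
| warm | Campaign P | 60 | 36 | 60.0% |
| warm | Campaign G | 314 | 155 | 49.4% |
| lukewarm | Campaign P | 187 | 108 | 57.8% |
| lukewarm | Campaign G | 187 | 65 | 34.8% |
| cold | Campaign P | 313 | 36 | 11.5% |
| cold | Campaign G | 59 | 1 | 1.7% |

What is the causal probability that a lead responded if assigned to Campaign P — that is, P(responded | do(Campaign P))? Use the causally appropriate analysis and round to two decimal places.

0.32

Stratifying would compare campaigns among leads the campaigns themselves sorted into engagement tier groups — a form of selection on an intermediate. The unconditioned pooled rates give the total causal effect.
So P(outcome | do(Campaign P)) is just the pooled rate for Campaign P: 180/560 = 0.321.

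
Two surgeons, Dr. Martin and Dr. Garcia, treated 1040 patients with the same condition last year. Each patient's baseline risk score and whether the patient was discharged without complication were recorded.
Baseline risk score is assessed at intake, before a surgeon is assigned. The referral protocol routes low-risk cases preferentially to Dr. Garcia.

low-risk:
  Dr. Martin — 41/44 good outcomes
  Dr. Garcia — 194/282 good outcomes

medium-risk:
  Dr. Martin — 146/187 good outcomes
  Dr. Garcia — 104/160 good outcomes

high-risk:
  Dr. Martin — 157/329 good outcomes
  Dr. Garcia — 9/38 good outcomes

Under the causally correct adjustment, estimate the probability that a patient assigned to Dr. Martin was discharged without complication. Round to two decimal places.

0.72

Dr. Martin is higher inside every baseline risk score stratum but Dr. Garcia is higher in aggregate. Whether to stratify depends on how baseline risk score relates to the surgeon.
Nothing the surgeon does changes baseline risk score; the imbalance is an allocation artefact. With baseline risk score also predicting the outcome, the pooled figure is confounded, and the within-stratum comparison is the causal one.
Standardising Dr. Martin to the population baseline risk score mix: 0.313·41/44 + 0.334·146/187 + 0.353·157/329 = 0.721.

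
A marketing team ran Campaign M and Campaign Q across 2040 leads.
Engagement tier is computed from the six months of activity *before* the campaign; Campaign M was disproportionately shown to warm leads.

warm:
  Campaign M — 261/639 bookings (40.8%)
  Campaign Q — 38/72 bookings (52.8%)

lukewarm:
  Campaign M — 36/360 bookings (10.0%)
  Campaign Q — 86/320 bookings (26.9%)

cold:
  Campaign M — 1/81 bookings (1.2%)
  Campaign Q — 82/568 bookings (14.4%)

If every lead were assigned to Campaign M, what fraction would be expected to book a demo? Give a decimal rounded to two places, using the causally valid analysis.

0.18

The engagement tier-specific comparison favours Campaign Q throughout, but the pooled figures favour Campaign M. The question is whether to condition on engagement tier.
Engagement tier differs across campaigns for reasons unrelated to any effect of the campaign itself, and it separately predicts the outcome — a classic confounder. We must compare within engagement tier levels.
Standardising Campaign M to the population engagement tier mix: 0.349·261/639 + 0.333·36/360 + 0.318·1/81 = 0.180.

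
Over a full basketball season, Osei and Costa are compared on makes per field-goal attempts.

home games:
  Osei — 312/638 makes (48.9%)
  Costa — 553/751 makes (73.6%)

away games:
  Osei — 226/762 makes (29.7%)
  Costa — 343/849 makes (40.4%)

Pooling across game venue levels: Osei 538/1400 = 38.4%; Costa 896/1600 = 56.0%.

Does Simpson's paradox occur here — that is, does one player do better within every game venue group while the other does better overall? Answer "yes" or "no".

Within each game venue level (home games 48.9% vs 73.6%; away games 29.7% vs 40.4%), Costa has the higher rate every time. Pooled: 38.4% vs 56.0% — Costa has the higher rate overall. They agree.

no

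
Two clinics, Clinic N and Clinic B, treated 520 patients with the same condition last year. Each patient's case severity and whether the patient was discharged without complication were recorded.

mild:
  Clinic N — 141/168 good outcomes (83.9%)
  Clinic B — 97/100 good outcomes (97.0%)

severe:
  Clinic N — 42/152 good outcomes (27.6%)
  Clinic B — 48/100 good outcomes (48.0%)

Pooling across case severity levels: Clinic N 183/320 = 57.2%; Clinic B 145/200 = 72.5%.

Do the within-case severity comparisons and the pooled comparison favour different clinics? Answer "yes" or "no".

no

Within each case severity level (mild 83.9% vs 97.0%; severe 27.6% vs 48.0%), Clinic B has the higher rate every time. Pooled: 57.2% vs 72.5% — Clinic B has the higher rate overall. They agree.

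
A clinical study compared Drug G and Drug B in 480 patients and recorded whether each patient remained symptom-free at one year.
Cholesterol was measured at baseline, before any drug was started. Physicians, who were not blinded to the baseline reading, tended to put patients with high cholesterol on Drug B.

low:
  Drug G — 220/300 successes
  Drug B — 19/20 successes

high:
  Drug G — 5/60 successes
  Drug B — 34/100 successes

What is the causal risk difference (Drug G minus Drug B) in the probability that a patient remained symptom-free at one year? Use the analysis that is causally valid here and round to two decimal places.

The stratified and pooled comparisons disagree (Drug B wins within each cholesterol; Drug G wins overall), so the answer turns on the causal role of cholesterol.
Nothing the drug does changes cholesterol; the imbalance is an allocation artefact. With cholesterol also predicting the outcome, the pooled figure is confounded, and the within-stratum comparison is the causal one.
Adjusting over the population distribution of cholesterol: 0.667·(0.733−0.950) + 0.333·(0.083−0.340) = -0.230.

-0.23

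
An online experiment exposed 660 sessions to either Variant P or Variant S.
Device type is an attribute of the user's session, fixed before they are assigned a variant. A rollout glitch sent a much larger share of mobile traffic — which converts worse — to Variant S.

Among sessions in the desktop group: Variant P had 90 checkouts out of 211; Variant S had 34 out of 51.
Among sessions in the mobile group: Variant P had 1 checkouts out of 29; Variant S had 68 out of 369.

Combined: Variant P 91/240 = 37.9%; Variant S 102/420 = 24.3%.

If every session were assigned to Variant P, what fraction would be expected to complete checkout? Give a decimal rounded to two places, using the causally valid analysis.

0.19

The imbalance in device type arose from how sessions were allocated, not from anything the variant did; and device type independently affects the outcome. The pooled gap is confounded — condition on device type.
Standardising Variant P to the population device type mix: 0.397·90/211 + 0.603·1/29 = 0.190.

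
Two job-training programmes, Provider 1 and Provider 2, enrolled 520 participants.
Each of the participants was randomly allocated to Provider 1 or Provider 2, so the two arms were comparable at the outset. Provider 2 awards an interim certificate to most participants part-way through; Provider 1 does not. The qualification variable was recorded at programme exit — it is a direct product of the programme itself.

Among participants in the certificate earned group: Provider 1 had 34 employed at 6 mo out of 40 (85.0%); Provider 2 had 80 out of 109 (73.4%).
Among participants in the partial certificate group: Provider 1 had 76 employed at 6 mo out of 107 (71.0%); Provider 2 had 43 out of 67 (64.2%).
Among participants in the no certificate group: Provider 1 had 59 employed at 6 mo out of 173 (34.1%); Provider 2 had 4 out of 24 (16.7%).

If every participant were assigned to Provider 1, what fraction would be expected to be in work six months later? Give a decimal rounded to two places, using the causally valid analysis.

0.53

Within every qualification attained during the programme level Provider 1 has the higher rate, yet pooled Provider 2 does — Simpson's reversal.
The distribution of qualification attained during the programme is itself part of what the programme does — it is an intermediate outcome. Holding it fixed would remove that part of the effect; the total effect is the pooled difference.
So P(outcome | do(Provider 1)) is just the pooled rate for Provider 1: 169/320 = 0.528.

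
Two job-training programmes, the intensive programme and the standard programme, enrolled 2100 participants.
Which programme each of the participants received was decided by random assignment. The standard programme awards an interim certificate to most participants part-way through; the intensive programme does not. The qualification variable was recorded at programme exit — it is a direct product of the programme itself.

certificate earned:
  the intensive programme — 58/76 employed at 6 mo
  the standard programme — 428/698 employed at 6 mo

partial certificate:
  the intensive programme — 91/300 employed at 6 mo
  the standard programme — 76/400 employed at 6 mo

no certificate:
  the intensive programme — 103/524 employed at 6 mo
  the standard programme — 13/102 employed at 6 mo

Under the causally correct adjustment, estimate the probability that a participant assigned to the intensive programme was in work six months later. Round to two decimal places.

0.28

Stratifying would compare programmes among participants the programmes themselves sorted into qualification attained during the programme groups — a form of selection on an intermediate. The unconditioned pooled rates give the total causal effect.
So P(outcome | do(the intensive programme)) is just the pooled rate for the intensive programme: 252/900 = 0.280.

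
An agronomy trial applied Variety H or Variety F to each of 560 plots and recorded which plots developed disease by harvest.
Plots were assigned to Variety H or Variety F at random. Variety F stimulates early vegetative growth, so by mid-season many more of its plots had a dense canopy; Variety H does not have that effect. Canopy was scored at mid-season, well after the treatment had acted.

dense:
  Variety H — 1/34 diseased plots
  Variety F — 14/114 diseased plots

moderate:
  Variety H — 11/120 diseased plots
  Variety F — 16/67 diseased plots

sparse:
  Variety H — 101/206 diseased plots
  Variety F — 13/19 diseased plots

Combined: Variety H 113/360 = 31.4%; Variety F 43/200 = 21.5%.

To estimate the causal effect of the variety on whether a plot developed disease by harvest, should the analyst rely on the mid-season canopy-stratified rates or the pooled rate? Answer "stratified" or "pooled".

The mid-season canopy-specific comparison favours Variety H throughout, but the pooled figures favour Variety F. The question is whether to condition on mid-season canopy.
Because the variety influences mid-season canopy, mid-season canopy is a post-treatment mediator, not a confounder. Stratifying on it would bias the estimate; the causal effect is the crude pooled difference.
Pooled: Variety H 31.4% vs Variety F 21.5%; Variety F is lower overall.

pooled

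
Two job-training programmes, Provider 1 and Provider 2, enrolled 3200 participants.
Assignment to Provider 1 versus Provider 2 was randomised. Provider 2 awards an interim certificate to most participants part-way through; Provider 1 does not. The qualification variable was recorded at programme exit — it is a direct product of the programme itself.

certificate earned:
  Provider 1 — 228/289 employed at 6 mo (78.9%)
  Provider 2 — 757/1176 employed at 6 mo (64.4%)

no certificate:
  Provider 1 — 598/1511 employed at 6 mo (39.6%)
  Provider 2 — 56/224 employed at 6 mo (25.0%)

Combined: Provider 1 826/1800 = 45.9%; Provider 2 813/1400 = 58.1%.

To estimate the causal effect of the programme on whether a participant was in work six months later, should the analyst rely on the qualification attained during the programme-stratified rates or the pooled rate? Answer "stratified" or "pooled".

pooled

Within every qualification attained during the programme level Provider 1 has the higher rate, yet pooled Provider 2 does — Simpson's reversal.
Qualification attained during the programme lies on the pathway programme → qualification attained during the programme → outcome, so adjusting for it blocks the indirect effect. For the total causal effect of programme, use the unadjusted pooled rates.
Pooled: Provider 1 45.9% vs Provider 2 58.1%; Provider 2 is higher overall.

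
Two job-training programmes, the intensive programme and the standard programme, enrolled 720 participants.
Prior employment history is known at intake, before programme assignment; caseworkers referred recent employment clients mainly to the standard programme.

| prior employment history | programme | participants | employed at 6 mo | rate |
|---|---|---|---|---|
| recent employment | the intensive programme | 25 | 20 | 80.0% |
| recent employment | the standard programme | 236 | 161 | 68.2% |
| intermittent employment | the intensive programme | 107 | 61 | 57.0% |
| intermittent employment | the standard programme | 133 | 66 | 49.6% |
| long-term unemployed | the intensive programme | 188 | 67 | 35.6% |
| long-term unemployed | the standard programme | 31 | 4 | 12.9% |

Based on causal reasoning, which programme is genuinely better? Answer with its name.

The imbalance in prior employment history arose from how participants were allocated, not from anything the programme did; and prior employment history independently affects the outcome. The pooled gap is confounded — condition on prior employment history.
Within each level — recent employment: 80.0% vs 68.2%; intermittent employment: 57.0% vs 49.6%; long-term unemployed: 35.6% vs 12.9% — the intensive programme is higher every time.

the intensive programme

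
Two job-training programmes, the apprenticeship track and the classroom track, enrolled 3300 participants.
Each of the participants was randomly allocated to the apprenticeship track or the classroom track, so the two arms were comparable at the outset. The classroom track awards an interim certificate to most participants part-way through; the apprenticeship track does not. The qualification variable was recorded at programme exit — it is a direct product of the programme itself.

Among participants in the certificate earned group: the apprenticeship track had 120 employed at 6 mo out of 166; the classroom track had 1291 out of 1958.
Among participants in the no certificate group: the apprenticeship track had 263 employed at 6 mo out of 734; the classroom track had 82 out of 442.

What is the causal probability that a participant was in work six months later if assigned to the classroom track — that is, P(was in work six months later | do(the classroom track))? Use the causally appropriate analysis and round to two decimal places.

the apprenticeship track is higher inside every qualification attained during the programme stratum but the classroom track is higher in aggregate. Whether to stratify depends on how qualification attained during the programme relates to the programme.
Qualification attained during the programme lies on the pathway programme → qualification attained during the programme → outcome, so adjusting for it blocks the indirect effect. For the total causal effect of programme, use the unadjusted pooled rates.
So P(outcome | do(the classroom track)) is just the pooled rate for the classroom track: 1373/2400 = 0.572.

0.57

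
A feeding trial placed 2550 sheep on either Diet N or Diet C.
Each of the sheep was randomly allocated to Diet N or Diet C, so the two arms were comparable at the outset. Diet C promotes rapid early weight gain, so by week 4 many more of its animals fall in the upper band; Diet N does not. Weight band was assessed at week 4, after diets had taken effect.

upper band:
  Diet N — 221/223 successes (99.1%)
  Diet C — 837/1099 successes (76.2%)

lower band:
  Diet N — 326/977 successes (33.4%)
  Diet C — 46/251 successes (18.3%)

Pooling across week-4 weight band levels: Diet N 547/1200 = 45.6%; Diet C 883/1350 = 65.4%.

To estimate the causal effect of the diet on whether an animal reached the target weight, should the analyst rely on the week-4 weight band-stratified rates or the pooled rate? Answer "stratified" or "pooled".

pooled

The week-4 weight band-specific comparison favours Diet N throughout, but the pooled figures favour Diet C. The question is whether to condition on week-4 weight band.
Week-4 weight band lies on the pathway diet → week-4 weight band → outcome, so adjusting for it blocks the indirect effect. For the total causal effect of diet, use the unadjusted pooled rates.
Pooled: Diet N 45.6% vs Diet C 65.4%; Diet C is higher overall.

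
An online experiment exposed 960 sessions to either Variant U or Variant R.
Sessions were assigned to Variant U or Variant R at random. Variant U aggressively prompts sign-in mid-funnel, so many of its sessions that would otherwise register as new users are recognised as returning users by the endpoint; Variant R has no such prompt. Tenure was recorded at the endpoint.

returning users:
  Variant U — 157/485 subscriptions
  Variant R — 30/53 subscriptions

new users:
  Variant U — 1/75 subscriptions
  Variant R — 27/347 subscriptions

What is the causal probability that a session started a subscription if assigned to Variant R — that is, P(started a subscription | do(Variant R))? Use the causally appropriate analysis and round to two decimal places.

0.14

Within every user tenure level Variant R has the higher rate, yet pooled Variant U does — Simpson's reversal.
User tenure is recorded after the variant and is itself shifted by it — it sits on the causal path from variant to outcome. Conditioning on a mediator would strip out part of the effect we want; the pooled comparison gives the total causal effect.
So P(outcome | do(Variant R)) is just the pooled rate for Variant R: 57/400 = 0.142.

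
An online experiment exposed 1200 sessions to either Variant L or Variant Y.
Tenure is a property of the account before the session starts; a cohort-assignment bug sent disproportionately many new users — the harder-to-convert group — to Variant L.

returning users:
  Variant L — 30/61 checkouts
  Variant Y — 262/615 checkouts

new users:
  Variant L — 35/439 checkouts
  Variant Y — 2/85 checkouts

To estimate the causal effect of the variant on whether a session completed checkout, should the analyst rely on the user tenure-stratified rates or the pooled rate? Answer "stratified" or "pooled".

stratified

User tenure is set before the variant has any effect — it is not caused by the variant — and it independently drives the outcome. That makes it a confounder, so the causal comparison is within user tenure levels.
Within each level — returning users: 49.2% vs 42.6%; new users: 8.0% vs 2.4% — Variant L is higher every time.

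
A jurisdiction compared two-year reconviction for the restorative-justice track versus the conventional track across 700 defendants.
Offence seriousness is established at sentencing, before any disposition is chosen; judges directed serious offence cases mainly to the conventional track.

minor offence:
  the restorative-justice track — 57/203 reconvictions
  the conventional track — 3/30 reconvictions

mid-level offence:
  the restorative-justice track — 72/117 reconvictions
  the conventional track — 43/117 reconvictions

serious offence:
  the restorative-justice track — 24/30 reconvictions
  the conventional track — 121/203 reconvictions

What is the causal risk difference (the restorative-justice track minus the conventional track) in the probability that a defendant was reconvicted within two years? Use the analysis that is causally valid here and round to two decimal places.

+0.21

Nothing the disposition does changes offence seriousness; the imbalance is an allocation artefact. With offence seriousness also predicting the outcome, the pooled figure is confounded, and the within-stratum comparison is the causal one.
Adjusting over the population distribution of offence seriousness: 0.333·(0.281−0.100) + 0.334·(0.615−0.368) + 0.333·(0.800−0.596) = +0.211.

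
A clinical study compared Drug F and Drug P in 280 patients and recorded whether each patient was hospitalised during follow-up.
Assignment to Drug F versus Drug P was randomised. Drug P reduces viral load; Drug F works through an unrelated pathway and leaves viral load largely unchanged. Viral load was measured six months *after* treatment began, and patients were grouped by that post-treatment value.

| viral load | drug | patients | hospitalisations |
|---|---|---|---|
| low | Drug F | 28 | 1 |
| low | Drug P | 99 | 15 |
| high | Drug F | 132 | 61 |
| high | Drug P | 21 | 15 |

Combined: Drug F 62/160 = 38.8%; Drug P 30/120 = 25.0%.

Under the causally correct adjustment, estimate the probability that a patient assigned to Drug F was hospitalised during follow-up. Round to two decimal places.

Viral load is downstream of the drug. One should not condition on a consequence of treatment, so the overall rates are the right comparison.
So P(outcome | do(Drug F)) is just the pooled rate for Drug F: 62/160 = 0.388.

0.39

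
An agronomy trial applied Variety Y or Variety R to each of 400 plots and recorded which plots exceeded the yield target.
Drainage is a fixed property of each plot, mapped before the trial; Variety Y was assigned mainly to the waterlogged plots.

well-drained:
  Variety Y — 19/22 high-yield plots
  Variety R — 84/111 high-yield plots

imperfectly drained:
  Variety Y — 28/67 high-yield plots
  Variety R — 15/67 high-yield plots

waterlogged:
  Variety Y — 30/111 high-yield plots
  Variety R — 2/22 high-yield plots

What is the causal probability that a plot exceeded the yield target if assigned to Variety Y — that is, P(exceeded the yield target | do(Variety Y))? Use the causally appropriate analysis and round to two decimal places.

Field drainage satisfies the back-door criterion: it is not a descendant of the variety, and it blocks the spurious path from variety to outcome. Adjusting for it (i.e., using the within-field drainage rates) gives the causal effect.
Standardising Variety Y to the population field drainage mix: 0.333·19/22 + 0.335·28/67 + 0.333·30/111 = 0.517.

0.52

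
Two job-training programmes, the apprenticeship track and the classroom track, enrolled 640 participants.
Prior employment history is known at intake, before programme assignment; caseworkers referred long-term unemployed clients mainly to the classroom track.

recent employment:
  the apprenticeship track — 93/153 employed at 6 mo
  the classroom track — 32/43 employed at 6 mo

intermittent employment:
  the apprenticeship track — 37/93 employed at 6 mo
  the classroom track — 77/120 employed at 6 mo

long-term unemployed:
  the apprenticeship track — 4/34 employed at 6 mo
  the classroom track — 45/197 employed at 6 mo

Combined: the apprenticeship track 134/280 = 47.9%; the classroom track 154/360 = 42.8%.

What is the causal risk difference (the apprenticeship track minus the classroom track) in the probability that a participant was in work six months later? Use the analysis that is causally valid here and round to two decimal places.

Within every prior employment history level the classroom track has the higher rate, yet pooled the apprenticeship track does — Simpson's reversal.
Prior employment history is set before the programme has any effect — it is not caused by the programme — and it independently drives the outcome. That makes it a confounder, so the causal comparison is within prior employment history levels.
Adjusting over the population distribution of prior employment history: 0.306·(0.608−0.744) + 0.333·(0.398−0.642) + 0.361·(0.118−0.228) = -0.163.

-0.16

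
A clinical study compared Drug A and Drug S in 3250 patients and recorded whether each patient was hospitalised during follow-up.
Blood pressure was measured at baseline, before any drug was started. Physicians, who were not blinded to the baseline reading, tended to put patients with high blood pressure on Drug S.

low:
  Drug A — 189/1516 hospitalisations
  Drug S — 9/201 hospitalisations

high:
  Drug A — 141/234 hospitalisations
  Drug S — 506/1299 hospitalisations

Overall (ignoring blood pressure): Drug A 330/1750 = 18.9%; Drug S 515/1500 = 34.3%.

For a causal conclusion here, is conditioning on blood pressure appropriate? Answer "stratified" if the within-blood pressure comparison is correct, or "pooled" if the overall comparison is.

stratified

Drug S is lower inside every blood pressure stratum but Drug A is lower in aggregate. Whether to stratify depends on how blood pressure relates to the drug.
Here blood pressure is a common cause — it drives both which drug a case falls under and the outcome. The crude comparison mixes populations; the stratum-specific rates are the causally relevant ones.
Within each level — low: 12.5% vs 4.5%; high: 60.3% vs 39.0% — Drug S is lower every time.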